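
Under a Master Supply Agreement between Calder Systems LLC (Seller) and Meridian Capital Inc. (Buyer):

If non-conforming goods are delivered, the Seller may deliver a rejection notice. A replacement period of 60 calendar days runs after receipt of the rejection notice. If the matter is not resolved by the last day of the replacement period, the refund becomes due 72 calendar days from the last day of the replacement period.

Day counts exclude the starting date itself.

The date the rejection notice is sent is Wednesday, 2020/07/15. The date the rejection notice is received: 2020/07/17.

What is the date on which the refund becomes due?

2020/11/26

The last day of the replacement period: 60 calendar days after 2020/07/17 is 2020/09/15.
The date on which the refund becomes due: 72 calendar days after 2020/09/15 is 2020/11/26.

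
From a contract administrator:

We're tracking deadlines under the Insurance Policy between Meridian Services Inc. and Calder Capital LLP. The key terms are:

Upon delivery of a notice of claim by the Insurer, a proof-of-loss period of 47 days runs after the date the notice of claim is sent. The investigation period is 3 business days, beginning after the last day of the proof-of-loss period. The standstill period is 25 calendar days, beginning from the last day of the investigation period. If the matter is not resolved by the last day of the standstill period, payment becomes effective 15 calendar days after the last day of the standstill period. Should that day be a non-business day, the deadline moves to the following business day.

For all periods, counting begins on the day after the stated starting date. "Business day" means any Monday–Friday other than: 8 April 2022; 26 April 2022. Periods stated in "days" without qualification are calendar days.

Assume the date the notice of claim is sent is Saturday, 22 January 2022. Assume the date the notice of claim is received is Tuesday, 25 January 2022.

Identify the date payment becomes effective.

25 April 2022

The last day of the proof-of-loss period: 47 calendar days after 22 January 2022 is 10 March 2022.
From Thursday, 10 March 2022, 3 business days (Mar 11, Mar 14, Mar 15, skipping weekends) brings us to Tuesday, 15 March 2022, which is the last day of the investigation period.
Adding 25 calendar days to 15 March 2022 gives 9 April 2022, which is the last day of the standstill period.
The date payment becomes effective: 9 April 2022 + 15 days = 24 April 2022. That falls on a Sunday, so it rolls to the next business day, Monday, 25 April 2022.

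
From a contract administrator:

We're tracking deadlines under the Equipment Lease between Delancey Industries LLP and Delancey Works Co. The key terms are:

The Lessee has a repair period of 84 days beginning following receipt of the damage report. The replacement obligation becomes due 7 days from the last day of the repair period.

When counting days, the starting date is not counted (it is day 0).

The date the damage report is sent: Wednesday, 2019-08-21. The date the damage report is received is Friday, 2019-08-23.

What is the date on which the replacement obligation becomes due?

The last day of the repair period: 2019-08-23 + 84 days = 2019-11-15.
Adding 7 calendar days to 2019-11-15 gives 2019-11-22, which is the date on which the replacement obligation becomes due.

2019-11-22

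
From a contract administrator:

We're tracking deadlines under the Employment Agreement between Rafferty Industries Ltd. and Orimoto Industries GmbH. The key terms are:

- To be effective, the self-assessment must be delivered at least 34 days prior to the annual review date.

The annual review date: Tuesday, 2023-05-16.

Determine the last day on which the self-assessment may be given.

Counting back 34 calendar days from 2023-05-16 gives 2023-04-12.

2023-04-12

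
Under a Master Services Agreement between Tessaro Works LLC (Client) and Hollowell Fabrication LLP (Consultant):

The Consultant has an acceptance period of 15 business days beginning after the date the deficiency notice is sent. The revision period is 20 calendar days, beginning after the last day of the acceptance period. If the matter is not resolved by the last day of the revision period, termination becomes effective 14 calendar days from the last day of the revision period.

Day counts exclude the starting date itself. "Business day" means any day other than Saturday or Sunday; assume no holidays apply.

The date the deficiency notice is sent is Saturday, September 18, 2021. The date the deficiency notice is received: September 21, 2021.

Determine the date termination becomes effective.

November 11, 2021

From Saturday, September 18, 2021, 15 business days (Sep 20, Sep 21, Sep 22, Sep 23, …, Oct 6, Oct 7, Oct 8, skipping weekends) brings us to Friday, October 8, 2021, which is the last day of the acceptance period.
Adding 20 calendar days to October 8, 2021 gives October 28, 2021, which is the last day of the revision period.
The date termination becomes effective: October 28, 2021 + 14 days = November 11, 2021.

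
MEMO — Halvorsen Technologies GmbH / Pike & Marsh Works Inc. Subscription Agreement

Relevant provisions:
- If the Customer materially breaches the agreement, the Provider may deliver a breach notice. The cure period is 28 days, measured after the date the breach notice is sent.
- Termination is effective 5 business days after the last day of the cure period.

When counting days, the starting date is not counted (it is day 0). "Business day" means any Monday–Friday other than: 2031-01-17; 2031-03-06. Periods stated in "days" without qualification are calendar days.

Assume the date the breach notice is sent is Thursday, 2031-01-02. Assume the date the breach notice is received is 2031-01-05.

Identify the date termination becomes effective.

2031-02-06

The last day of the cure period: 28 calendar days after 2031-01-02 is 2031-01-30.
The date termination becomes effective: 5 business days after Thursday, 2031-01-30, skipping weekends — Jan 31, Feb 3, Feb 4, Feb 5, Feb 6 — lands on Thursday, 2031-02-06.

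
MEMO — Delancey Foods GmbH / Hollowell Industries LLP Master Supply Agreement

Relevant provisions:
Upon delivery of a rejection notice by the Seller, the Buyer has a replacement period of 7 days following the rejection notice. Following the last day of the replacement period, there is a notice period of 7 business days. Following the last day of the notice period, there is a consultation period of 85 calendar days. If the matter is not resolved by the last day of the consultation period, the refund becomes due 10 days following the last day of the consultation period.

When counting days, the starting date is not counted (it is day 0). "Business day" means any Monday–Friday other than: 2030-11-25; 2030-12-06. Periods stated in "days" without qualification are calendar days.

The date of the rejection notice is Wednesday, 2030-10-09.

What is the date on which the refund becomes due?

Adding 7 calendar days to 2030-10-09 gives 2030-10-16, which is the last day of the replacement period.
The last day of the notice period: counting 7 business days from Wednesday, 2030-10-16 (Oct 17, Oct 18, Oct 21, Oct 22, Oct 23, Oct 24, Oct 25, skipping weekends) reaches Friday, 2030-10-25.
The last day of the consultation period: 85 calendar days after 2030-10-25 is 2031-01-18.
Adding 10 calendar days to 2031-01-18 gives 2031-01-28, which is the date on which the refund becomes due.

2031-01-28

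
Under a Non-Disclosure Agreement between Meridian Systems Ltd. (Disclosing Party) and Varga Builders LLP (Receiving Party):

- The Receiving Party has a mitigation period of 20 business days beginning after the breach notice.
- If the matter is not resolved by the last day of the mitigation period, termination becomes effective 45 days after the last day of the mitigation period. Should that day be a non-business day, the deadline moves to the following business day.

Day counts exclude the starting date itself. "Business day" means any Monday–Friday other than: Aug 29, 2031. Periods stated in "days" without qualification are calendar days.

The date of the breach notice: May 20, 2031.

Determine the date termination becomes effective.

The last day of the mitigation period: 20 business days after Tuesday, May 20, 2031, skipping weekends — May 21, May 22, May 23, May 26, …, Jun 13, Jun 16, Jun 17 — lands on Tuesday, Jun 17, 2031.
The date termination becomes effective: Jun 17, 2031 + 45 days = Aug 1, 2031. Aug 1, 2031 is a Friday and is not a listed holiday, so no roll-forward applies.

Aug 1, 2031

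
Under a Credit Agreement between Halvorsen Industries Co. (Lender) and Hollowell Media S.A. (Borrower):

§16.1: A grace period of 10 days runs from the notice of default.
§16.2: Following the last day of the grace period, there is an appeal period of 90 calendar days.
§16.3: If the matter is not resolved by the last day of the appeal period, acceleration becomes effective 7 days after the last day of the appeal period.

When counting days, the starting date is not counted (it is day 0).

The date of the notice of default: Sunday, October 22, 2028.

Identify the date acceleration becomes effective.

February 6, 2029

The last day of the grace period: October 22, 2028 + 10 days = November 1, 2028.
The last day of the appeal period: 90 calendar days after November 1, 2028 is January 30, 2029.
The date acceleration becomes effective: 7 calendar days after January 30, 2029 is February 6, 2029.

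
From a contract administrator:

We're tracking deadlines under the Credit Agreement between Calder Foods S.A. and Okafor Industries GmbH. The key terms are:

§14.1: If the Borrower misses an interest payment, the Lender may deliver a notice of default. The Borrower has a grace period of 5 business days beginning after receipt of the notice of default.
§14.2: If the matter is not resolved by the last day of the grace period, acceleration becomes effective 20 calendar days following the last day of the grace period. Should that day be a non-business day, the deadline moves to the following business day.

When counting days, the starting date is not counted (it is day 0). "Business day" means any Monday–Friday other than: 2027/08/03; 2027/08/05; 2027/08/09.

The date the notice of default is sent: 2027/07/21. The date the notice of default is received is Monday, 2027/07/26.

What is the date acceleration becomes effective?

2027/08/23

The last day of the grace period: counting 5 business days from Monday, 2027/07/26 (Jul 27, Jul 28, Jul 29, Jul 30, Aug 2, skipping weekends) reaches Monday, 2027/08/02.
The date acceleration becomes effective: 20 calendar days after 2027/08/02 is 2027/08/22. That falls on a Sunday, so it rolls to the next business day, Monday, 2027/08/23.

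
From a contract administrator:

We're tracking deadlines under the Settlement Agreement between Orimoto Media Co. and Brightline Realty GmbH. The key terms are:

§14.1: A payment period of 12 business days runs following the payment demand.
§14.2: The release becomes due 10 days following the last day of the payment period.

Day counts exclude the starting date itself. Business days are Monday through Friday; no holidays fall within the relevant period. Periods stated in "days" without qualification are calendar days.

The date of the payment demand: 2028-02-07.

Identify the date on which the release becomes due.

The last day of the payment period: 12 business days after Monday, 2028-02-07, skipping weekends — Feb 8, Feb 9, Feb 10, Feb 11, …, Feb 21, Feb 22, Feb 23 — lands on Wednesday, 2028-02-23.
Adding 10 calendar days to 2028-02-23 gives 2028-03-04, which is the date on which the release becomes due.

2028-03-04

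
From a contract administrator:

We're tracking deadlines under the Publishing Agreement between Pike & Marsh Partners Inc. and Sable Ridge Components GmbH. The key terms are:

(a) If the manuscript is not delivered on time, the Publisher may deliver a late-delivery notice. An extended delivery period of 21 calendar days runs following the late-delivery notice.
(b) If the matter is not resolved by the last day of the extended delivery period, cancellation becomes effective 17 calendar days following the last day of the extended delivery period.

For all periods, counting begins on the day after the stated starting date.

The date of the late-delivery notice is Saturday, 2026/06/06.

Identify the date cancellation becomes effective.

2026/07/14

The last day of the extended delivery period: 2026/06/06 + 21 days = 2026/06/27.
The date cancellation becomes effective: 2026/06/27 + 17 days = 2026/07/14.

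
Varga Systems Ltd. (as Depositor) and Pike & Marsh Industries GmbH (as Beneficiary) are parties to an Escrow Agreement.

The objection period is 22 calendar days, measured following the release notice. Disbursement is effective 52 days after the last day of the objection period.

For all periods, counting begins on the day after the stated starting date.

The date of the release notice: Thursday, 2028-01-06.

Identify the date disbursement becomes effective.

The last day of the objection period: 2028-01-06 + 22 days = 2028-01-28.
The date disbursement becomes effective: 52 calendar days after 2028-01-28 is 2028-03-20.

2028-03-20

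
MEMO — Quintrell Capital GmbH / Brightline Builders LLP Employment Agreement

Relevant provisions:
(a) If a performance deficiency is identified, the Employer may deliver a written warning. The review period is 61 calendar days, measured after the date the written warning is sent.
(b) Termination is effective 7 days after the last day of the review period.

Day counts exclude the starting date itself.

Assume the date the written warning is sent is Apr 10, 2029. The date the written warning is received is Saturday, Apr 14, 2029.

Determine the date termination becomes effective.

Jun 17, 2029

Adding 61 calendar days to Apr 10, 2029 gives Jun 10, 2029, which is the last day of the review period.
The date termination becomes effective: Jun 10, 2029 + 7 days = Jun 17, 2029.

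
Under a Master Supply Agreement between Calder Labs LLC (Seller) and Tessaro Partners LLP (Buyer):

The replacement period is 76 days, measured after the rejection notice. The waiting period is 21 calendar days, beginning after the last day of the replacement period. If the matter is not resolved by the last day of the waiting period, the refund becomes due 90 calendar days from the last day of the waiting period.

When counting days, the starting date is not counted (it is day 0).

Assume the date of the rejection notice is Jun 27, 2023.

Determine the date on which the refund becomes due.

Dec 31, 2023

The last day of the replacement period: 76 calendar days after Jun 27, 2023 is Sep 11, 2023.
The last day of the waiting period: 21 calendar days after Sep 11, 2023 is Oct 2, 2023.
Adding 90 calendar days to Oct 2, 2023 gives Dec 31, 2023, which is the date on which the refund becomes due.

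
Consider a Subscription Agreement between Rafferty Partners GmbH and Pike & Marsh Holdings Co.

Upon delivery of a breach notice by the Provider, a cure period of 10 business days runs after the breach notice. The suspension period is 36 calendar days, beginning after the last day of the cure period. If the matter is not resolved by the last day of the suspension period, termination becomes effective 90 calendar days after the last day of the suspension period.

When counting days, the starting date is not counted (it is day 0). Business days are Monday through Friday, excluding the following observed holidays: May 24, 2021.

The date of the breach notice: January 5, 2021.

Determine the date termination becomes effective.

From Tuesday, January 5, 2021, 10 business days (Jan 6, Jan 7, Jan 8, Jan 11, Jan 12, Jan 13, Jan 14, Jan 15, Jan 18, Jan 19, skipping weekends) brings us to Tuesday, January 19, 2021, which is the last day of the cure period.
The last day of the suspension period: 36 calendar days after January 19, 2021 is February 24, 2021.
The date termination becomes effective: 90 calendar days after February 24, 2021 is May 25, 2021.

May 25, 2021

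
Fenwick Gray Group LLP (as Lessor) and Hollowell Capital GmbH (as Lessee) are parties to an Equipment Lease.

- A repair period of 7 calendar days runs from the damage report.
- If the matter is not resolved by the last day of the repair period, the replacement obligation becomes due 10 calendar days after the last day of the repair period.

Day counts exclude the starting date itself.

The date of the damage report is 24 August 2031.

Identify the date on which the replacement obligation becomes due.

Adding 7 calendar days to 24 August 2031 gives 31 August 2031, which is the last day of the repair period.
The date on which the replacement obligation becomes due: 31 August 2031 + 10 days = 10 September 2031.

10 September 2031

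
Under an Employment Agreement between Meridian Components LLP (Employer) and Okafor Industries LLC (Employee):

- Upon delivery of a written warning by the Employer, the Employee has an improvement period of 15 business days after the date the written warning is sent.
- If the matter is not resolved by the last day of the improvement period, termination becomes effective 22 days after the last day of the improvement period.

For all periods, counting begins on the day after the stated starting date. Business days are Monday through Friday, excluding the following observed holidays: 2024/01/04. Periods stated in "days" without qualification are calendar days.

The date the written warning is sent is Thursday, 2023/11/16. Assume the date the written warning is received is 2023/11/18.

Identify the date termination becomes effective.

The last day of the improvement period: 15 business days after Thursday, 2023/11/16, skipping weekends — Nov 17, Nov 20, Nov 21, Nov 22, …, Dec 5, Dec 6, Dec 7 — lands on Thursday, 2023/12/07.
Adding 22 calendar days to 2023/12/07 gives 2023/12/29, which is the date termination becomes effective.

2023/12/29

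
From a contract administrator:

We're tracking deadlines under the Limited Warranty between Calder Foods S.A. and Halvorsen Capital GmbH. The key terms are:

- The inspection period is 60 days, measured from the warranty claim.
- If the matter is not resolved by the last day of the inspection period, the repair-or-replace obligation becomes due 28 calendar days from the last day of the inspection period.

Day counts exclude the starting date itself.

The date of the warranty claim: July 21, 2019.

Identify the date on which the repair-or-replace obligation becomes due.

The last day of the inspection period: 60 calendar days after July 21, 2019 is September 19, 2019.
The date on which the repair-or-replace obligation becomes due: September 19, 2019 + 28 days = October 17, 2019.

October 17, 2019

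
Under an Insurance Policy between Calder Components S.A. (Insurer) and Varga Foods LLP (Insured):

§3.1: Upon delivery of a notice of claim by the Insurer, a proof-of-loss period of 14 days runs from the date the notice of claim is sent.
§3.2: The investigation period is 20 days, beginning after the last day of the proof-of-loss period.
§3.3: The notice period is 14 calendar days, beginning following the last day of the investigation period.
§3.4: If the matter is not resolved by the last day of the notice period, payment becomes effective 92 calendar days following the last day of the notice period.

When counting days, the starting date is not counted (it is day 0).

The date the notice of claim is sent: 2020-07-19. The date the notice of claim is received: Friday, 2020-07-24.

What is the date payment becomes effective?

2020-12-06

The last day of the proof-of-loss period: 2020-07-19 + 14 days = 2020-08-02.
The last day of the investigation period: 20 calendar days after 2020-08-02 is 2020-08-22.
The last day of the notice period: 2020-08-22 + 14 days = 2020-09-05.
The date payment becomes effective: 2020-09-05 + 92 days = 2020-12-06.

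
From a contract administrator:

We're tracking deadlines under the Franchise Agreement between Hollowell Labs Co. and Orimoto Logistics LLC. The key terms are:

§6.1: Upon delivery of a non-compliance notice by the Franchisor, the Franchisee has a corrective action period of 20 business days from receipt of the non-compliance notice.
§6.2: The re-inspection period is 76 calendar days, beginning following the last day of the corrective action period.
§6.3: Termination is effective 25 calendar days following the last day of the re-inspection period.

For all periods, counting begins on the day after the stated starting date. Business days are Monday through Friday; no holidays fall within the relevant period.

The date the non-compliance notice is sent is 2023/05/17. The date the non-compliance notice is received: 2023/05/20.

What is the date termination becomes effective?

The last day of the corrective action period: 20 business days after Saturday, 2023/05/20, skipping weekends — May 22, May 23, May 24, May 25, …, Jun 14, Jun 15, Jun 16 — lands on Friday, 2023/06/16.
The last day of the re-inspection period: 2023/06/16 + 76 days = 2023/08/31.
The date termination becomes effective: 2023/08/31 + 25 days = 2023/09/25.

2023/09/25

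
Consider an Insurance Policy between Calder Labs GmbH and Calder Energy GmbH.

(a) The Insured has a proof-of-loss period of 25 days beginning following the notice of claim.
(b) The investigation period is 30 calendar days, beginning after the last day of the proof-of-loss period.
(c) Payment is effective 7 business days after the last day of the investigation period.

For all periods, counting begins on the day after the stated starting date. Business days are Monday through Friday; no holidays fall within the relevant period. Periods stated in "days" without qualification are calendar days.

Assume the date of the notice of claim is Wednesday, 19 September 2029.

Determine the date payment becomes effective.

The last day of the proof-of-loss period: 25 calendar days after 19 September 2029 is 14 October 2029.
The last day of the investigation period: 30 calendar days after 14 October 2029 is 13 November 2029.
The date payment becomes effective: 7 business days after Tuesday, 13 November 2029, skipping weekends — Nov 14, Nov 15, Nov 16, Nov 19, Nov 20, Nov 21, Nov 22 — lands on Thursday, 22 November 2029.

22 November 2029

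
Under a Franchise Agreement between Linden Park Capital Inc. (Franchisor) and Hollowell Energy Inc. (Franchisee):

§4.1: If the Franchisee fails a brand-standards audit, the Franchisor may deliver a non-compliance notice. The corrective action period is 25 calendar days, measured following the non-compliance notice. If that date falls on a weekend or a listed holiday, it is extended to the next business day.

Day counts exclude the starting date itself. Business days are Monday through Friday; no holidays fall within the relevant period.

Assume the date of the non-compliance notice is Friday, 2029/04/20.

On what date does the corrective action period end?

The last day of the corrective action period: 25 calendar days after 2029/04/20 is 2029/05/15. 2029/05/15 is a Tuesday, so no roll-forward applies.

2029/05/15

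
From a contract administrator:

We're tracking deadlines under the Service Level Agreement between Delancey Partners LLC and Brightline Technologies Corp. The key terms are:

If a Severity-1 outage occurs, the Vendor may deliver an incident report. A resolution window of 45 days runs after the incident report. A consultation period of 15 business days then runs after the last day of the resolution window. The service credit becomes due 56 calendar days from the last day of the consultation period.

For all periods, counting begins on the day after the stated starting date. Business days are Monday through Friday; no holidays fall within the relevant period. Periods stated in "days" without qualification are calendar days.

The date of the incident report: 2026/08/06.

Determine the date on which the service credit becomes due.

The last day of the resolution window: 2026/08/06 + 45 days = 2026/09/20.
The last day of the consultation period: 15 business days after Sunday, 2026/09/20, skipping weekends — Sep 21, Sep 22, Sep 23, Sep 24, …, Oct 7, Oct 8, Oct 9 — lands on Friday, 2026/10/09.
The date on which the service credit becomes due: 56 calendar days after 2026/10/09 is 2026/12/04.

2026/12/04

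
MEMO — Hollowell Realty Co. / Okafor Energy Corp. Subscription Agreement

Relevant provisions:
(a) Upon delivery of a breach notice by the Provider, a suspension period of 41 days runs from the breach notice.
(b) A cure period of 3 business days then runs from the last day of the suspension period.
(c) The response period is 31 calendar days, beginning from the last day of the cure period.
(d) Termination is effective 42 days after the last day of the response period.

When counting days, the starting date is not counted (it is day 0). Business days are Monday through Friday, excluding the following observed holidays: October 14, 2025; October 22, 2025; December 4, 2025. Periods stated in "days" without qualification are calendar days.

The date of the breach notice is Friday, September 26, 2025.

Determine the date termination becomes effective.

The last day of the suspension period: September 26, 2025 + 41 days = November 6, 2025.
From Thursday, November 6, 2025, 3 business days (Nov 7, Nov 10, Nov 11, skipping weekends) brings us to Tuesday, November 11, 2025, which is the last day of the cure period.
Adding 31 calendar days to November 11, 2025 gives December 12, 2025, which is the last day of the response period.
Adding 42 calendar days to December 12, 2025 gives January 23, 2026, which is the date termination becomes effective.

January 23, 2026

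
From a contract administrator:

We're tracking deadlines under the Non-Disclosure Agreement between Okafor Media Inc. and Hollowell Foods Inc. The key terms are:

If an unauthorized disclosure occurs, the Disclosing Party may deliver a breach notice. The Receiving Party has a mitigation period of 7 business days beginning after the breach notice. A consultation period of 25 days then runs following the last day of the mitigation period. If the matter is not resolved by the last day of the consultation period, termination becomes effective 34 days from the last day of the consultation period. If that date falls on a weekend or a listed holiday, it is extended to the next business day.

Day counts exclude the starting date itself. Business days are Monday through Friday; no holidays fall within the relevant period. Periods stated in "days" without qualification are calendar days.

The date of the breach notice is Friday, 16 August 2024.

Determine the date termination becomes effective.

25 October 2024

The last day of the mitigation period: 7 business days after Friday, 16 August 2024, skipping weekends — Aug 19, Aug 20, Aug 21, Aug 22, Aug 23, Aug 26, Aug 27 — lands on Tuesday, 27 August 2024.
The last day of the consultation period: 25 calendar days after 27 August 2024 is 21 September 2024.
The date termination becomes effective: 21 September 2024 + 34 days = 25 October 2024. 25 October 2024 is a Friday, so no roll-forward applies.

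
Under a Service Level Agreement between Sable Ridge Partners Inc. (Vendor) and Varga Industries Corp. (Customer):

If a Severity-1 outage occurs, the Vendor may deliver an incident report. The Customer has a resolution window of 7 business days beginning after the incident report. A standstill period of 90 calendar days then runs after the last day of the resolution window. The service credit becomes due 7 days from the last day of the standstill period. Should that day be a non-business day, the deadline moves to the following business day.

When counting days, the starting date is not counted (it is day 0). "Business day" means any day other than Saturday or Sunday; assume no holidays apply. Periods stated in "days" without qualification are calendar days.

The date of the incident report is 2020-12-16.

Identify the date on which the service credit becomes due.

The last day of the resolution window: 7 business days after Wednesday, 2020-12-16, skipping weekends — Dec 17, Dec 18, Dec 21, Dec 22, Dec 23, Dec 24, Dec 25 — lands on Friday, 2020-12-25.
The last day of the standstill period: 2020-12-25 + 90 days = 2021-03-25.
Adding 7 calendar days to 2021-03-25 gives 2021-04-01, which is the date on which the service credit becomes due. 2021-04-01 is a Thursday, so no roll-forward applies.

2021-04-01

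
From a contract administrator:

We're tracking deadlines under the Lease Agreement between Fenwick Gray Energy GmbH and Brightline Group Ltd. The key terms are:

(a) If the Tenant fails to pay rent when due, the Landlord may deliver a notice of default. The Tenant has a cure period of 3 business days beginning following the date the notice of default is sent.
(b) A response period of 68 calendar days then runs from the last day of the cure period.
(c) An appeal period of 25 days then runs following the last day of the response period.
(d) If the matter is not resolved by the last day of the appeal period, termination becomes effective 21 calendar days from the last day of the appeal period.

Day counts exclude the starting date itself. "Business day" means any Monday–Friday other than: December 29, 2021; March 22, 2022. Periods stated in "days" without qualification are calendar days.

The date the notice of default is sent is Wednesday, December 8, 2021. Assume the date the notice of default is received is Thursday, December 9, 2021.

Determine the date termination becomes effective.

April 6, 2022

From Wednesday, December 8, 2021, 3 business days (Dec 9, Dec 10, Dec 13, skipping weekends) brings us to Monday, December 13, 2021, which is the last day of the cure period.
The last day of the response period: 68 calendar days after December 13, 2021 is February 19, 2022.
The last day of the appeal period: February 19, 2022 + 25 days = March 16, 2022.
The date termination becomes effective: 21 calendar days after March 16, 2022 is April 6, 2022.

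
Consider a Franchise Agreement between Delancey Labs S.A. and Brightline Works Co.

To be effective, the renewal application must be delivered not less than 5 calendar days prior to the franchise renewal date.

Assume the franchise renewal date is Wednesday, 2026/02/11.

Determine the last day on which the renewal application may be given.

2026/02/11 minus 5 days is 2026/02/06.

2026/02/06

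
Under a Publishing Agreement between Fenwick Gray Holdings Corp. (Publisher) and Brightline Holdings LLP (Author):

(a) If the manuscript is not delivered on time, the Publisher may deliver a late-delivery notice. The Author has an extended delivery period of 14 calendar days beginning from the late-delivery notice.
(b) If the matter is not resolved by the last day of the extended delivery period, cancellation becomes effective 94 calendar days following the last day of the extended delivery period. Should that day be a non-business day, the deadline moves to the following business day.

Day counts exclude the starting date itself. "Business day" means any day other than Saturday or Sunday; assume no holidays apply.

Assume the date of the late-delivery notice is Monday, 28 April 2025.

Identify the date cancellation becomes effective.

The last day of the extended delivery period: 28 April 2025 + 14 days = 12 May 2025.
The date cancellation becomes effective: 94 calendar days after 12 May 2025 is 14 August 2025. 14 August 2025 is a Thursday, so no roll-forward applies.

14 August 2025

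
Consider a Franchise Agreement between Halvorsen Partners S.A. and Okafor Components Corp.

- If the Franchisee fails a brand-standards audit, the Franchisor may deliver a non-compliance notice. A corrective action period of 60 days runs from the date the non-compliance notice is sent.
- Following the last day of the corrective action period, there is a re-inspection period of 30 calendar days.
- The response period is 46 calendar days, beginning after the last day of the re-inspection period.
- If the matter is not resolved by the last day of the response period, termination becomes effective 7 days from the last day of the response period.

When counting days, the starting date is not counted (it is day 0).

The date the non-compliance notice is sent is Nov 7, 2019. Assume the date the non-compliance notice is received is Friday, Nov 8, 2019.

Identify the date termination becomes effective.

Adding 60 calendar days to Nov 7, 2019 gives Jan 6, 2020, which is the last day of the corrective action period.
The last day of the re-inspection period: 30 calendar days after Jan 6, 2020 is Feb 5, 2020.
The last day of the response period: 46 calendar days after Feb 5, 2020 is Mar 22, 2020.
The date termination becomes effective: 7 calendar days after Mar 22, 2020 is Mar 29, 2020.

Mar 29, 2020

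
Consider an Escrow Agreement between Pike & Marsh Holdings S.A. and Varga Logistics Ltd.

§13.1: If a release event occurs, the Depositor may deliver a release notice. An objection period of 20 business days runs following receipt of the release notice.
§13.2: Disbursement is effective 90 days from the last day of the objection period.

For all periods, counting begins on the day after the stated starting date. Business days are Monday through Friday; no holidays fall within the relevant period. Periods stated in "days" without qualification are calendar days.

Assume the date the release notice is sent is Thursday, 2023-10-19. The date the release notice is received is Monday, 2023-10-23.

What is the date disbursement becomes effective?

The last day of the objection period: 20 business days after Monday, 2023-10-23, skipping weekends — Oct 24, Oct 25, Oct 26, Oct 27, …, Nov 16, Nov 17, Nov 20 — lands on Monday, 2023-11-20.
The date disbursement becomes effective: 90 calendar days after 2023-11-20 is 2024-02-18.

2024-02-18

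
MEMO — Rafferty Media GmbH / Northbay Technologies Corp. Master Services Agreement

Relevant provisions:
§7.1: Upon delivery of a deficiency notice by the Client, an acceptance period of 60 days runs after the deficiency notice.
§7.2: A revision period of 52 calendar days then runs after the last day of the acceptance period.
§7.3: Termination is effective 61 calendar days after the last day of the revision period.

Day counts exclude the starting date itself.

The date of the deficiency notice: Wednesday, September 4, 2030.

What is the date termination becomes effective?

February 24, 2031

The last day of the acceptance period: 60 calendar days after September 4, 2030 is November 3, 2030.
The last day of the revision period: November 3, 2030 + 52 days = December 25, 2030.
The date termination becomes effective: December 25, 2030 + 61 days = February 24, 2031.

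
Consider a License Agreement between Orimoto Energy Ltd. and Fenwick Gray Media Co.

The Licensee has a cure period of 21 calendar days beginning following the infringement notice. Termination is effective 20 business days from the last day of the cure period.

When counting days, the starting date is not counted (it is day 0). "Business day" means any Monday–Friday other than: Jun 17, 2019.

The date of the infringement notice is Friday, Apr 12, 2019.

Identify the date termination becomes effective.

May 31, 2019

The last day of the cure period: Apr 12, 2019 + 21 days = May 3, 2019.
The date termination becomes effective: counting 20 business days from Friday, May 3, 2019 (May 6, May 7, May 8, May 9, …, May 29, May 30, May 31, skipping weekends) reaches Friday, May 31, 2019.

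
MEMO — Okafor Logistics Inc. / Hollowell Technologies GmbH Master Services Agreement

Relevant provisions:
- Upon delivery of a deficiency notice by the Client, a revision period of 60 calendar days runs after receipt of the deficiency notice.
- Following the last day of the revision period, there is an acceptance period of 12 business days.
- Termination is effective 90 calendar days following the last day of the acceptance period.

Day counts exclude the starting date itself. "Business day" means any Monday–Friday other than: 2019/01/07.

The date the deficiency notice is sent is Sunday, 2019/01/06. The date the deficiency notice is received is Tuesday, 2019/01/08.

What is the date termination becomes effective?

2019/06/24

The last day of the revision period: 60 calendar days after 2019/01/08 is 2019/03/09.
The last day of the acceptance period: counting 12 business days from Saturday, 2019/03/09 (Mar 11, Mar 12, Mar 13, Mar 14, …, Mar 22, Mar 25, Mar 26, skipping weekends) reaches Tuesday, 2019/03/26.
The date termination becomes effective: 90 calendar days after 2019/03/26 is 2019/06/24.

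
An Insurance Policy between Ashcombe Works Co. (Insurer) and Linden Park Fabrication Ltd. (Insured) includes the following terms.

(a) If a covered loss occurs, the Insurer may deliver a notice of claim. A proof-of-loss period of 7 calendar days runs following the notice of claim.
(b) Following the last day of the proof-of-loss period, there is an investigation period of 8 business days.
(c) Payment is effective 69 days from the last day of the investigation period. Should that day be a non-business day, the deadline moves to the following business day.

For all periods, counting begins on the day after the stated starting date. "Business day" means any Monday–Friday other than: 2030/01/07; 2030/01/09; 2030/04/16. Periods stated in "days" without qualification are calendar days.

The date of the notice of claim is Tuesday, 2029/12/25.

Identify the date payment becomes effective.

The last day of the proof-of-loss period: 2029/12/25 + 7 days = 2030/01/01.
From Tuesday, 2030/01/01, 8 business days (Jan 2, Jan 3, Jan 4, Jan 8, Jan 10, Jan 11, Jan 14, Jan 15, skipping weekends and the listed holidays on Jan 7, Jan 9) brings us to Tuesday, 2030/01/15, which is the last day of the investigation period.
The date payment becomes effective: 69 calendar days after 2030/01/15 is 2030/03/25. 2030/03/25 is a Monday and is not a listed holiday, so no roll-forward applies.

2030/03/25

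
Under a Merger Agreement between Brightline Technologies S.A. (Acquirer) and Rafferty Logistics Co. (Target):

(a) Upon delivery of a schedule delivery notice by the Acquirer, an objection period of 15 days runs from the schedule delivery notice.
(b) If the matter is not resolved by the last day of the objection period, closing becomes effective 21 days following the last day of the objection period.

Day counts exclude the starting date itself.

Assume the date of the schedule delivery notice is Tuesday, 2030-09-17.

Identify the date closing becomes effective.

2030-10-23

Adding 15 calendar days to 2030-09-17 gives 2030-10-02, which is the last day of the objection period.
The date closing becomes effective: 21 calendar days after 2030-10-02 is 2030-10-23.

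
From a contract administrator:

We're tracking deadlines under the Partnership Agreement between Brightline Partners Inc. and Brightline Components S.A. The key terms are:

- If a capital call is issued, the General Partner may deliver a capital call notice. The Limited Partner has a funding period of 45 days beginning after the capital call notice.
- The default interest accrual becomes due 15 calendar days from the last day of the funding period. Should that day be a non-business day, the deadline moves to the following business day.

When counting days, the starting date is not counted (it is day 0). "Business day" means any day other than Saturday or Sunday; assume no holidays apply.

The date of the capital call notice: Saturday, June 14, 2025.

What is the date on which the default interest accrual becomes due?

Adding 45 calendar days to June 14, 2025 gives July 29, 2025, which is the last day of the funding period.
Adding 15 calendar days to July 29, 2025 gives August 13, 2025, which is the date on which the default interest accrual becomes due. August 13, 2025 is a Wednesday, so no roll-forward applies.

August 13, 2025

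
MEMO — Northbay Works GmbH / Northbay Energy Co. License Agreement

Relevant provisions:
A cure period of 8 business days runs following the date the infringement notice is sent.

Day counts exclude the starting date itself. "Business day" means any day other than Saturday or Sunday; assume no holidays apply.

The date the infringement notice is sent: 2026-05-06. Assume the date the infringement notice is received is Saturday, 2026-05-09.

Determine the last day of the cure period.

2026-05-18

From Wednesday, 2026-05-06, 8 business days (May 7, May 8, May 11, May 12, May 13, May 14, May 15, May 18, skipping weekends) brings us to Monday, 2026-05-18, which is the last day of the cure period.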